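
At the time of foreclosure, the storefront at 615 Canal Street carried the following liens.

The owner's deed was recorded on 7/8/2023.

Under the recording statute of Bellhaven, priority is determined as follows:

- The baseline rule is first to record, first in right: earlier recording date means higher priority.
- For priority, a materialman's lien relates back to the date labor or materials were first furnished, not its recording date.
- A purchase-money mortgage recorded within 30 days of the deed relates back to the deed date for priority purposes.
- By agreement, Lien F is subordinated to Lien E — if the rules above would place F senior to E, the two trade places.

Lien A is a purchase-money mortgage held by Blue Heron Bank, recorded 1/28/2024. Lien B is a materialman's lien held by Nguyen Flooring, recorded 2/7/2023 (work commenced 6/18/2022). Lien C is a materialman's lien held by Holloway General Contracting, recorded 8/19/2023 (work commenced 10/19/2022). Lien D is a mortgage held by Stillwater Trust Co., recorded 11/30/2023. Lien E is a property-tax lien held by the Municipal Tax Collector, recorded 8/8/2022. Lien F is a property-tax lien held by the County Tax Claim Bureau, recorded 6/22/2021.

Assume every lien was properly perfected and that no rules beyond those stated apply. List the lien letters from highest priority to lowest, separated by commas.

Effective dates after the stated exceptions: A was recorded 204 days after the deed, outside the 30-day window, so it keeps its recording date; B's effective date is 6/18/2022, when work began; C relates back to 10/19/2022 (work commenced).
Sorted by effective date: F (6/22/2021), B (6/18/2022), E (8/8/2022), C (10/19/2022), D (11/30/2023), A (1/28/2024).
F is senior to E before the subordination, so the two trade places.

E, B, F, C, D, A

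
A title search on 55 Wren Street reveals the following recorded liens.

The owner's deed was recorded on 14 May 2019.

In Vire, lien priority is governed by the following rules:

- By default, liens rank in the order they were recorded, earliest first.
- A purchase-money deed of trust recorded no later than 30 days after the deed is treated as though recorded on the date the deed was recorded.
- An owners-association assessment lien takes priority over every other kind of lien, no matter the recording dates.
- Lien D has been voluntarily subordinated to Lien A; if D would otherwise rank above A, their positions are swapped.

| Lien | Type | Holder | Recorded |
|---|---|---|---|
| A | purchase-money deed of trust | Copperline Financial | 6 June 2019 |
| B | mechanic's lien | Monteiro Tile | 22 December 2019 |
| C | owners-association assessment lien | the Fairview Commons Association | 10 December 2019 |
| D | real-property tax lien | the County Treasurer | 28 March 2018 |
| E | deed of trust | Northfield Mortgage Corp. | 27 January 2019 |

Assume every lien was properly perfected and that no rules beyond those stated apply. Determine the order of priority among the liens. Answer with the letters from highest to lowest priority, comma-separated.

Effective dates after the stated exceptions: A's effective date is the deed date, 14 May 2019.
C is an owners-association assessment lien and takes priority over every other lien.
Among the remaining liens, by effective date: D (28 March 2018), E (27 January 2019), A (14 May 2019), B (22 December 2019).
Because D would otherwise rank above A, the subordination swaps them.

C, A, E, D, B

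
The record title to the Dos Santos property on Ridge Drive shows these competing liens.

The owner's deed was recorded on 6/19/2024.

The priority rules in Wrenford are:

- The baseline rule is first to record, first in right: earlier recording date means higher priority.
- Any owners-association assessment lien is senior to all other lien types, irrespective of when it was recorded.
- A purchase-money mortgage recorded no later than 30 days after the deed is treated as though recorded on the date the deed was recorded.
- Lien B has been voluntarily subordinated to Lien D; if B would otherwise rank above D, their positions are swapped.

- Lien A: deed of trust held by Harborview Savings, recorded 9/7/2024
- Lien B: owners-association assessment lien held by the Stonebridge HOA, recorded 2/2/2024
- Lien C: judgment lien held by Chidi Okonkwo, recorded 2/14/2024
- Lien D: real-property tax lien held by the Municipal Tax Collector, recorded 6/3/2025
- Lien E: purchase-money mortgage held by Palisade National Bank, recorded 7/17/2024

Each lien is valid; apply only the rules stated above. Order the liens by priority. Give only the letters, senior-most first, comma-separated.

First, effective dates: E relates back to the deed date 6/19/2024.
B, as an owners-association assessment lien, has superpriority and ranks first.
Remaining liens by effective date: C (2/14/2024), E (6/19/2024), A (9/7/2024), D (6/3/2025).
The subordination applies — B was senior to D — so B and D swap.

D, C, E, A, B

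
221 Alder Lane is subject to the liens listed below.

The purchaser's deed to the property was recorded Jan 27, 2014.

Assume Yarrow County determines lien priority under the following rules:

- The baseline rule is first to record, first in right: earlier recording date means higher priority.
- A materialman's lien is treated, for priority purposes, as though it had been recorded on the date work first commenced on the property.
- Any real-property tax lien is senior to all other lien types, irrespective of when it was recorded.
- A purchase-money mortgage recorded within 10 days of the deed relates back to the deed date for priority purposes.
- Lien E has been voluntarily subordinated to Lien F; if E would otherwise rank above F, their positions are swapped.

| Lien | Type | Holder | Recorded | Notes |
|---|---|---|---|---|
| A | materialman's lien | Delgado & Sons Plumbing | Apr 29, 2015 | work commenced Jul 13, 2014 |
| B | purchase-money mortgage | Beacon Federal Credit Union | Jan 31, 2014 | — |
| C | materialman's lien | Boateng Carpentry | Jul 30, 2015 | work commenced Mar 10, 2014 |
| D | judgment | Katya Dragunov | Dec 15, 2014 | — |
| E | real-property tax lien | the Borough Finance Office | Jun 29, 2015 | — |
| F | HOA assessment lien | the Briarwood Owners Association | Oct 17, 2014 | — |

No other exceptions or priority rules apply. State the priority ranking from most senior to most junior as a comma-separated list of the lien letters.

F, B, C, A, E, D

Effective dates after the stated exceptions: A is treated as recorded Jul 13, 2014, the work-commencement date; B was recorded within the 10-day window, so its effective date is the deed date Jan 27, 2014; C relates back to Mar 10, 2014 (work commenced).
As a real-property tax lien, E is senior to every other lien.
Remaining liens by effective date: B (Jan 27, 2014), C (Mar 10, 2014), A (Jul 13, 2014), F (Oct 17, 2014), D (Dec 15, 2014).
E would otherwise be senior to F, so under the subordination agreement E and F exchange positions.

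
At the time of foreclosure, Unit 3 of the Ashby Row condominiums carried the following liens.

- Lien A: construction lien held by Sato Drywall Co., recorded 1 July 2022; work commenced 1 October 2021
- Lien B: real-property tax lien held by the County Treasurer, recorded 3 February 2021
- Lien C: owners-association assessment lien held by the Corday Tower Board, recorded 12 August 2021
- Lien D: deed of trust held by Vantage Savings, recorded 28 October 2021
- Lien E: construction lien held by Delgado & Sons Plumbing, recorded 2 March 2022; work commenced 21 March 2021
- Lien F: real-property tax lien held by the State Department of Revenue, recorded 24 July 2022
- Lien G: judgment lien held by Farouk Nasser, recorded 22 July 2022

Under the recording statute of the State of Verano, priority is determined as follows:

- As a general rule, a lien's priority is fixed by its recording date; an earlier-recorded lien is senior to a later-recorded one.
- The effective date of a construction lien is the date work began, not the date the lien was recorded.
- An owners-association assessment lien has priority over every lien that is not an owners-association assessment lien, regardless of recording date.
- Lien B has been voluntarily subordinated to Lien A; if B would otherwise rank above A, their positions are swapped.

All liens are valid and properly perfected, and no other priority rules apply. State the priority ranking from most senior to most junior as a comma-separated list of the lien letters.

Effective dates after the stated exceptions: A is treated as recorded 1 October 2021, the work-commencement date; E's effective date is 21 March 2021, when work began.
C, as an owners-association assessment lien, has superpriority and ranks first.
Ordering the rest by effective date: B (3 February 2021), E (21 March 2021), A (1 October 2021), D (28 October 2021), G (22 July 2022), F (24 July 2022).
B would otherwise be senior to A, so under the subordination agreement B and A exchange positions.

C, A, E, B, D, G, F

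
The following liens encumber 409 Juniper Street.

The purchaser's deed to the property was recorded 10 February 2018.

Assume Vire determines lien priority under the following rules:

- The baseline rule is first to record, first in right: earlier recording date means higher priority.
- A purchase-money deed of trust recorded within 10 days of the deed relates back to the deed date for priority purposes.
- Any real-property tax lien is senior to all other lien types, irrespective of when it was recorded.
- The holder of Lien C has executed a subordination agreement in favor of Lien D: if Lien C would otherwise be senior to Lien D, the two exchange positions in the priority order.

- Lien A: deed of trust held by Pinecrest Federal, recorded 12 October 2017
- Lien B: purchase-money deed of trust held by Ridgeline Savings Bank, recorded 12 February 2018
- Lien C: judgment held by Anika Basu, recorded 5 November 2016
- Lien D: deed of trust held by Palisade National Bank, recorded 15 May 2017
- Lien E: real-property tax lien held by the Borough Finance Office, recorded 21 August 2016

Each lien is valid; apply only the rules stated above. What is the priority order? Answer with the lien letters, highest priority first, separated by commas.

Effective dates after the stated exceptions: B relates back to the deed date 10 February 2018.
As a real-property tax lien, E is senior to every other lien.
The other liens, earliest effective date first: C (5 November 2016), D (15 May 2017), A (12 October 2017), B (10 February 2018).
C would otherwise be senior to D, so under the subordination agreement C and D exchange positions.

E, D, C, A, B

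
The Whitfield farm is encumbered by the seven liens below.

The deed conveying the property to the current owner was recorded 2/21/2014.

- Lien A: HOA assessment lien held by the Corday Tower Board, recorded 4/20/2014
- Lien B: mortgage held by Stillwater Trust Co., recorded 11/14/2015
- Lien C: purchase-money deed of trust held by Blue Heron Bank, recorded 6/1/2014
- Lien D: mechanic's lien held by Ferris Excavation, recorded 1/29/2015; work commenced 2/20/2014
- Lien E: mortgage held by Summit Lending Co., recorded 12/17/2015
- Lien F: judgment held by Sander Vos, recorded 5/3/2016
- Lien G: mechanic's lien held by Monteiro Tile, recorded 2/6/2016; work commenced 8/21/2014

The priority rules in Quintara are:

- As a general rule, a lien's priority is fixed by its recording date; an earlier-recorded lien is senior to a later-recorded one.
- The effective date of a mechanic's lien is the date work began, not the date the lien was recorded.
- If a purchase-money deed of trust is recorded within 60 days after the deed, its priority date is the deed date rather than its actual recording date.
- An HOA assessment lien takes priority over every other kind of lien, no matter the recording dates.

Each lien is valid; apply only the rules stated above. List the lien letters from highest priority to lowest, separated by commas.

First, effective dates: C missed the 60-day window (100 days after the deed), so its recording date stands; D is treated as recorded 2/20/2014, the work-commencement date; G relates back to 8/21/2014 (work commenced).
As an HOA assessment lien, A is senior to every other lien.
Ordering the rest by effective date: D (2/20/2014), C (6/1/2014), G (8/21/2014), B (11/14/2015), E (12/17/2015), F (5/3/2016).

A, D, C, G, B, E, F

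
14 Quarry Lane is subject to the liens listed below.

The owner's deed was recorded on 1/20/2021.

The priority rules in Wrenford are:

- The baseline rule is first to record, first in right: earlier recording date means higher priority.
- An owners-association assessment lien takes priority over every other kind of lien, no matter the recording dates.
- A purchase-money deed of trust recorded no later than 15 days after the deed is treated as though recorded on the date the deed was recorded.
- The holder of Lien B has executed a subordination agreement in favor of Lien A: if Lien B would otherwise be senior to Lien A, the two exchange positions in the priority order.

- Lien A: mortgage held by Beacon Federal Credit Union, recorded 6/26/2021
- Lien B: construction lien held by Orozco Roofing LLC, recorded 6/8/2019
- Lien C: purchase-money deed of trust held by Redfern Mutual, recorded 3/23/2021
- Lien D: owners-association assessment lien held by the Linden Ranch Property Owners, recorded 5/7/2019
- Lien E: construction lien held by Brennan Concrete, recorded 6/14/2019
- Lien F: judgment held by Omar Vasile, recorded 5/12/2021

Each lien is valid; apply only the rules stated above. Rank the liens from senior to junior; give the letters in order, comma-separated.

D, A, E, C, F, B

Effective dates: C was recorded 62 days after the deed — beyond 15 days — so no relation-back applies.
D, as an owners-association assessment lien, has superpriority and ranks first.
Among the remaining liens, by effective date: B (6/8/2019), E (6/14/2019), C (3/23/2021), F (5/12/2021), A (6/26/2021).
Because B would otherwise rank above A, the subordination swaps them.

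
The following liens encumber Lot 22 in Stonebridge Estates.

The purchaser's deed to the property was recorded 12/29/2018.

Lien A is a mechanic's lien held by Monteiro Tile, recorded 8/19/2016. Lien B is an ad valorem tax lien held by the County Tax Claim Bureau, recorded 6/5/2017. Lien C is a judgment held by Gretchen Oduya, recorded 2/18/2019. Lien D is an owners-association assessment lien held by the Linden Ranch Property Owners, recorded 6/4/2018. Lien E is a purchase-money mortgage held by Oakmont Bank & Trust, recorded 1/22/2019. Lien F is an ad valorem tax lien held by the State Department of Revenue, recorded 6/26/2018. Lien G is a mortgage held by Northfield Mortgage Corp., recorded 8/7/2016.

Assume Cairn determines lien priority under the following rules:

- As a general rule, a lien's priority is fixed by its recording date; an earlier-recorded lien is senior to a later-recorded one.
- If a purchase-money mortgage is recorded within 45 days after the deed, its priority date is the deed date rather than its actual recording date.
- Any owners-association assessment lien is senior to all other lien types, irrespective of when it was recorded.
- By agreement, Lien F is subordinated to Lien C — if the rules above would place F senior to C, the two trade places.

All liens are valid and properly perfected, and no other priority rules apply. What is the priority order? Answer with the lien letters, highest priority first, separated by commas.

Effective dates after the stated exceptions: E's effective date is the deed date, 12/29/2018.
As an owners-association assessment lien, D is senior to every other lien.
Ordering the rest by effective date: G (8/7/2016), A (8/19/2016), B (6/5/2017), F (6/26/2018), E (12/29/2018), C (2/18/2019).
F is senior to C before the subordination, so the two trade places.

D, G, A, B, C, E, F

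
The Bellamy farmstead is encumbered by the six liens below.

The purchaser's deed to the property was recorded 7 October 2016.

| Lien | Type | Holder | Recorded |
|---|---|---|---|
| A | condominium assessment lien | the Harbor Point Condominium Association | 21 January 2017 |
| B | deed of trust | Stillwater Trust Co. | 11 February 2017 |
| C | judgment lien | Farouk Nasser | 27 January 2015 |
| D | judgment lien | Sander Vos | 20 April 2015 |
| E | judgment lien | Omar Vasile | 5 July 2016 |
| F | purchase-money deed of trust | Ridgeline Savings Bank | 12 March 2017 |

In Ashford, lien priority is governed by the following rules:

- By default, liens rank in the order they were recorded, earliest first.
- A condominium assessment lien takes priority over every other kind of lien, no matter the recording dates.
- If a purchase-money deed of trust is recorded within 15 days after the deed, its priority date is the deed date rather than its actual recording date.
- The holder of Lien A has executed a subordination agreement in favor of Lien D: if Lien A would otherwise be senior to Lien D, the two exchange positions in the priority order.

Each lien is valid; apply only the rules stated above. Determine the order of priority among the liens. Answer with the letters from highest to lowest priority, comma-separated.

Effective dates: F was recorded 156 days after the deed, outside the 15-day window, so it keeps its recording date.
A is a condominium assessment lien and takes priority over every other lien.
Ordering the rest by effective date: C (27 January 2015), D (20 April 2015), E (5 July 2016), B (11 February 2017), F (12 March 2017).
A would otherwise be senior to D, so under the subordination agreement A and D exchange positions.

D, C, A, E, B, F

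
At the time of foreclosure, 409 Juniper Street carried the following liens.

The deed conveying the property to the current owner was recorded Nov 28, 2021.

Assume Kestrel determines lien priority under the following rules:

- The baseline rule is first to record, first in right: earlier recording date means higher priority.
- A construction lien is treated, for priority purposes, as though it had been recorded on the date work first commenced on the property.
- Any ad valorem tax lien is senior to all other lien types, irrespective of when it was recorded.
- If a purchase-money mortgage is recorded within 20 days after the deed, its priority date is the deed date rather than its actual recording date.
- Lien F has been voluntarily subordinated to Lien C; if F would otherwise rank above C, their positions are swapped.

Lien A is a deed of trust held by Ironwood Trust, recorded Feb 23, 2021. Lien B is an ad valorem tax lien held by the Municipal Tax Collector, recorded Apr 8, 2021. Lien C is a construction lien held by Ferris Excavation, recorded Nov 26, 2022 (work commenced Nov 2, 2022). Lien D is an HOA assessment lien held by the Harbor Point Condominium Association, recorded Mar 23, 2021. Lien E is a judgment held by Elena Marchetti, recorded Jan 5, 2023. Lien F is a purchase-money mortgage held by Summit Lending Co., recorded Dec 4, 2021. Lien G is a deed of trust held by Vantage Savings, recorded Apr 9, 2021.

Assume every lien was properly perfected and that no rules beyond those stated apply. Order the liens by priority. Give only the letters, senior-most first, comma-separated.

Effective dates: C relates back to Nov 2, 2022 (work commenced); F relates back to the deed date Nov 28, 2021.
As an ad valorem tax lien, B is senior to every other lien.
Remaining liens by effective date: A (Feb 23, 2021), D (Mar 23, 2021), G (Apr 9, 2021), F (Nov 28, 2021), C (Nov 2, 2022), E (Jan 5, 2023).
The subordination applies — F was senior to C — so F and C swap.

B, A, D, G, C, F, E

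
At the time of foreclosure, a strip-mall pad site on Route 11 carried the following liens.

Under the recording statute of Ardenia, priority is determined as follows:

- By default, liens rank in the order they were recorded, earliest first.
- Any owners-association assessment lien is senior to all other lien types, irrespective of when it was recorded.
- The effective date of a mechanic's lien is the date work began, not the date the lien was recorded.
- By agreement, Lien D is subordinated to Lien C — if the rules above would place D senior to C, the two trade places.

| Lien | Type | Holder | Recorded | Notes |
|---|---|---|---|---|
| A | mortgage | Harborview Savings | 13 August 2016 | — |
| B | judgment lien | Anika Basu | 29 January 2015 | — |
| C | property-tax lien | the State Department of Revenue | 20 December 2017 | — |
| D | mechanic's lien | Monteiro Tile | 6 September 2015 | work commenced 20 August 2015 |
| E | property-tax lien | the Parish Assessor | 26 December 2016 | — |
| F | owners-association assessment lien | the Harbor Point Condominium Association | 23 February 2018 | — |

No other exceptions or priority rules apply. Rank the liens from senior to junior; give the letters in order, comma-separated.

F, B, C, A, E, D

Effective dates after the stated exceptions: D relates back to 20 August 2015 (work commenced).
As an owners-association assessment lien, F is senior to every other lien.
The other liens, earliest effective date first: B (29 January 2015), D (20 August 2015), A (13 August 2016), E (26 December 2016), C (20 December 2017).
D would otherwise be senior to C, so under the subordination agreement D and C exchange positions.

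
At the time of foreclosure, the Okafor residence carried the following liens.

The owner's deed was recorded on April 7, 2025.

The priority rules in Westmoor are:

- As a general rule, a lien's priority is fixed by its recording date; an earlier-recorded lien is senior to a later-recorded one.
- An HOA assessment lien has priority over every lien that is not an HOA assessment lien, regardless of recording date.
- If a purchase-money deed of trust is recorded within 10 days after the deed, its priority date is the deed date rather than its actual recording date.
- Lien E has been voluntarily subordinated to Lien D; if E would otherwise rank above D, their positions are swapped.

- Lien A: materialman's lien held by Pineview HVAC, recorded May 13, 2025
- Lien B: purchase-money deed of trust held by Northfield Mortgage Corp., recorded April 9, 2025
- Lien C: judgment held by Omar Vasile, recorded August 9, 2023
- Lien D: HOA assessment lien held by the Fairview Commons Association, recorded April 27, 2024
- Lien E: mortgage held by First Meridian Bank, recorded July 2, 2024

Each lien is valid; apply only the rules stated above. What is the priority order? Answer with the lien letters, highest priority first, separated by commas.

D, C, E, B, A

Adjusting effective dates: B's effective date is the deed date, April 7, 2025.
D is an HOA assessment lien and takes priority over every other lien.
The other liens, earliest effective date first: C (August 9, 2023), E (July 2, 2024), B (April 7, 2025), A (May 13, 2025).
Since E is not senior to D, the subordination leaves the order unchanged.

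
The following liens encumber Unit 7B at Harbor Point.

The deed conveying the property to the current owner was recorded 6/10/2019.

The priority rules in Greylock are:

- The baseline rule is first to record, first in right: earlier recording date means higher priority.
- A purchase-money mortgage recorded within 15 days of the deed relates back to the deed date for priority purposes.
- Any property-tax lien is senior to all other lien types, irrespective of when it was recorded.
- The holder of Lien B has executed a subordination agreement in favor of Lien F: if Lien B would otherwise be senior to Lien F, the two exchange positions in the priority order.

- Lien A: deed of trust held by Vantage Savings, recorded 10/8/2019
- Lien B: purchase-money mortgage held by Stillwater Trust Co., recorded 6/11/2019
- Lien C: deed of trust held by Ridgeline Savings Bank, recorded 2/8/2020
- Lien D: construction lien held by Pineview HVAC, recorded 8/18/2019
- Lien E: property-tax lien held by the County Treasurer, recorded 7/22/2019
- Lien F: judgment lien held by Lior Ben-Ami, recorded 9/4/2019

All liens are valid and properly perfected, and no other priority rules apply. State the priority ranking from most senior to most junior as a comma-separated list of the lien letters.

E, F, D, B, A, C

Effective dates: B was recorded within the 15-day window, so its effective date is the deed date 6/10/2019.
E is a property-tax lien and takes priority over every other lien.
Remaining liens by effective date: B (6/10/2019), D (8/18/2019), F (9/4/2019), A (10/8/2019), C (2/8/2020).
The subordination applies — B was senior to F — so B and F swap.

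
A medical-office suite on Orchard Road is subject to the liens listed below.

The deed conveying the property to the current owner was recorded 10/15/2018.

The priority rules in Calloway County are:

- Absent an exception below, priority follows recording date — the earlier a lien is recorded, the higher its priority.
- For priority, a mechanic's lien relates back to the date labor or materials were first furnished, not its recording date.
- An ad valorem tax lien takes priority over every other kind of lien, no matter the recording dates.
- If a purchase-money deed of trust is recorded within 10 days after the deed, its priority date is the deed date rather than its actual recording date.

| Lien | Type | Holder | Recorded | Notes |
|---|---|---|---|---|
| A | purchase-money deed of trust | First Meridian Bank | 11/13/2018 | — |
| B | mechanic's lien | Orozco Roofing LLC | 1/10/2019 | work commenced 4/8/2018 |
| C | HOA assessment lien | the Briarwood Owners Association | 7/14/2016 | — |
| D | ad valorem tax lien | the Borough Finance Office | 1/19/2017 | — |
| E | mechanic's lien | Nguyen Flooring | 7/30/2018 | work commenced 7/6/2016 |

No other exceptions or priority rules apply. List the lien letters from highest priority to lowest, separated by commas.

Adjusting effective dates: A missed the 10-day window (29 days after the deed), so its recording date stands; B relates back to 4/8/2018 (work commenced); E's effective date is 7/6/2016, when work began.
D is an ad valorem tax lien and takes priority over every other lien.
The other liens, earliest effective date first: E (7/6/2016), C (7/14/2016), B (4/8/2018), A (11/13/2018).

D, E, C, B, A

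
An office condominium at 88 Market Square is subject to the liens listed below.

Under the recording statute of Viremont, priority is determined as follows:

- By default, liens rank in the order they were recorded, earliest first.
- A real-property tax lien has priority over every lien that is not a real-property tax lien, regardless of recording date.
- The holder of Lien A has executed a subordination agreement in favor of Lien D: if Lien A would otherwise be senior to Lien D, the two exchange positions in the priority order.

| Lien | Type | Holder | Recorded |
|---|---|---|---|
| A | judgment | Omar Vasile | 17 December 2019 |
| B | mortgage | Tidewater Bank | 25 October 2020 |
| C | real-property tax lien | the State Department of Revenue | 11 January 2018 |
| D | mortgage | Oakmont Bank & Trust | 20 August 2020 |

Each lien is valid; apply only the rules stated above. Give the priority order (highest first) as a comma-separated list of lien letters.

As a real-property tax lien, C is senior to every other lien.
Remaining liens by effective date: A (17 December 2019), D (20 August 2020), B (25 October 2020).
The subordination applies — A was senior to D — so A and D swap.

C, D, A, B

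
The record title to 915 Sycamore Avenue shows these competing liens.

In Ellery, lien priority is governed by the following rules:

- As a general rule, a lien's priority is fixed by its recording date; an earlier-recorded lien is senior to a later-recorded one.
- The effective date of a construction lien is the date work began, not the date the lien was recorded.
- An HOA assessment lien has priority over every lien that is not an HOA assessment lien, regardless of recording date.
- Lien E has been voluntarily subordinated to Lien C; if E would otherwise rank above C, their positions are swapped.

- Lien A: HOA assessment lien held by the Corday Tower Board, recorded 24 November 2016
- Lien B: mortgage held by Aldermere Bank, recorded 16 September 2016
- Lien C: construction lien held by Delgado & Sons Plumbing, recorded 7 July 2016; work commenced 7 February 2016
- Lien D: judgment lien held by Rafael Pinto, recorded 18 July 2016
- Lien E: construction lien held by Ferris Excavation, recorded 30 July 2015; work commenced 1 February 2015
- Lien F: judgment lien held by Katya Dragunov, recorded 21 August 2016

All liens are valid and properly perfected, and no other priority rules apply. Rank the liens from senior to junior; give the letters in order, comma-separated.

A, C, E, D, F, B

Effective dates after the stated exceptions: C relates back to 7 February 2016 (work commenced); E relates back to 1 February 2015 (work commenced).
A, as an HOA assessment lien, has superpriority and ranks first.
The other liens, earliest effective date first: E (1 February 2015), C (7 February 2016), D (18 July 2016), F (21 August 2016), B (16 September 2016).
E is senior to C before the subordination, so the two trade places.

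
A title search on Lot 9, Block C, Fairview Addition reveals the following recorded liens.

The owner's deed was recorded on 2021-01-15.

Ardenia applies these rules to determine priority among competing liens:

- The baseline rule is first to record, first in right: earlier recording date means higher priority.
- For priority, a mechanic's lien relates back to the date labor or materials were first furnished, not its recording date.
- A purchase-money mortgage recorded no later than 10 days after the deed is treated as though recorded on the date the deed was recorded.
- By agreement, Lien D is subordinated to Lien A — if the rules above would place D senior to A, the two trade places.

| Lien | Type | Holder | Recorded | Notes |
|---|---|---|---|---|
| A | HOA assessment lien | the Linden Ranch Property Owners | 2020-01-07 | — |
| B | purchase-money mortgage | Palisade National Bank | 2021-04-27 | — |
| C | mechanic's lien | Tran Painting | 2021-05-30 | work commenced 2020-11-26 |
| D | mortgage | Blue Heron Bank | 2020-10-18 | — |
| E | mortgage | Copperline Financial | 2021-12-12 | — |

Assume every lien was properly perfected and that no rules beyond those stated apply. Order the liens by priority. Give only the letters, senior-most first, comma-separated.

Adjusting effective dates: B missed the 10-day window (102 days after the deed), so its recording date stands; C's effective date is 2020-11-26, when work began.
By effective date: A (2020-01-07), D (2020-10-18), C (2020-11-26), B (2021-04-27), E (2021-12-12).
Since D is not senior to A, the subordination leaves the order unchanged.

A, D, C, B, E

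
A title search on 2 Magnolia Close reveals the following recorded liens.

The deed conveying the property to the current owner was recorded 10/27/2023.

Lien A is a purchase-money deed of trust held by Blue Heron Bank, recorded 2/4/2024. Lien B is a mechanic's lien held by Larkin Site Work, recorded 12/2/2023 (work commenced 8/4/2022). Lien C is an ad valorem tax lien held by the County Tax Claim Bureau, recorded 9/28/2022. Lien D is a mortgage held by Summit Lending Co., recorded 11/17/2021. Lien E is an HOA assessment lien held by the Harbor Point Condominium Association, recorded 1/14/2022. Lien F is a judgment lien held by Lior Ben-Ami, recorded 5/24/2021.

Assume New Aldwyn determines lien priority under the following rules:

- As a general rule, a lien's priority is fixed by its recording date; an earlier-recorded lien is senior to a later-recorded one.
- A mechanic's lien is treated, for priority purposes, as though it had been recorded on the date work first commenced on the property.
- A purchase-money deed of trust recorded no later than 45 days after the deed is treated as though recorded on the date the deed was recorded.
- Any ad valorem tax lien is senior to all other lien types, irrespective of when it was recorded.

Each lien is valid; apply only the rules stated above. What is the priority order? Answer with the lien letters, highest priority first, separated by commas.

First, effective dates: A was recorded 100 days after the deed, outside the 45-day window, so it keeps its recording date; B's effective date is 8/4/2022, when work began.
As an ad valorem tax lien, C is senior to every other lien.
Remaining liens by effective date: F (5/24/2021), D (11/17/2021), E (1/14/2022), B (8/4/2022), A (2/4/2024).

C, F, D, E, B, A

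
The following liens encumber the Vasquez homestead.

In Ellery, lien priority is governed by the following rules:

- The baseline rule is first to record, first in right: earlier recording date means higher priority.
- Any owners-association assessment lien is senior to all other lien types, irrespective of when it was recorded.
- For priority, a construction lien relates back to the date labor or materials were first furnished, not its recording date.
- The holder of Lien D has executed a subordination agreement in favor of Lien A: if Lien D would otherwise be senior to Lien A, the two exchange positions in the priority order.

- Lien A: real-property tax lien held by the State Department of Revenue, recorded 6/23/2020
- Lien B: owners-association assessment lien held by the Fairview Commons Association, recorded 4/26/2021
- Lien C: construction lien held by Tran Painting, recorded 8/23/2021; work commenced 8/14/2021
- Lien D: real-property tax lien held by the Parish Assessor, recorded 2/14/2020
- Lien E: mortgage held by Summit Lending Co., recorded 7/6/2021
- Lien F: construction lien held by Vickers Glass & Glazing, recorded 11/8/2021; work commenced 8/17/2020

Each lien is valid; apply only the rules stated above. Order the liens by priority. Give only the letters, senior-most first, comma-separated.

B, A, D, F, E, C

Adjusting effective dates: C relates back to 8/14/2021 (work commenced); F's effective date is 8/17/2020, when work began.
B is an owners-association assessment lien, so it outranks all other liens regardless of date.
Remaining liens by effective date: D (2/14/2020), A (6/23/2020), F (8/17/2020), E (7/6/2021), C (8/14/2021).
D would otherwise be senior to A, so under the subordination agreement D and A exchange positions.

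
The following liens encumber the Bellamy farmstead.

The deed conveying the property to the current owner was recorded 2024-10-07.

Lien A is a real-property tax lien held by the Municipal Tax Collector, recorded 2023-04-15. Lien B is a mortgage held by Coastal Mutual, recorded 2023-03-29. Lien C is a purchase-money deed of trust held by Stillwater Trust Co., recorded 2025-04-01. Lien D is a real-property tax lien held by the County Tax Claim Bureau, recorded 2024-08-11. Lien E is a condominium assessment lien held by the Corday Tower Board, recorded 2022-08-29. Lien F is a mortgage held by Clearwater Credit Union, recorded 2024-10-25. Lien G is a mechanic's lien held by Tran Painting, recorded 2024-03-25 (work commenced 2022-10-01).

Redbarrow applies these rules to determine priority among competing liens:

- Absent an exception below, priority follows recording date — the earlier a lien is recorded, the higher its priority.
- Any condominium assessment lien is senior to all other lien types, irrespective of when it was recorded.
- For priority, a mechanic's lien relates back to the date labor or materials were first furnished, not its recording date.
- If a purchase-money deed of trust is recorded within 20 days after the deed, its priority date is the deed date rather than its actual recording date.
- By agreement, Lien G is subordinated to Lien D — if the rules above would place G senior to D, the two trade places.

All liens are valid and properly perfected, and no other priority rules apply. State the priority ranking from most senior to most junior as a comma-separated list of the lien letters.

E, D, B, A, G, F, C

Effective dates after the stated exceptions: C was recorded 176 days after the deed, outside the 20-day window, so it keeps its recording date; G's effective date is 2022-10-01, when work began.
E is a condominium assessment lien, so it outranks all other liens regardless of date.
Remaining liens by effective date: G (2022-10-01), B (2023-03-29), A (2023-04-15), D (2024-08-11), F (2024-10-25), C (2025-04-01).
The subordination applies — G was senior to D — so G and D swap.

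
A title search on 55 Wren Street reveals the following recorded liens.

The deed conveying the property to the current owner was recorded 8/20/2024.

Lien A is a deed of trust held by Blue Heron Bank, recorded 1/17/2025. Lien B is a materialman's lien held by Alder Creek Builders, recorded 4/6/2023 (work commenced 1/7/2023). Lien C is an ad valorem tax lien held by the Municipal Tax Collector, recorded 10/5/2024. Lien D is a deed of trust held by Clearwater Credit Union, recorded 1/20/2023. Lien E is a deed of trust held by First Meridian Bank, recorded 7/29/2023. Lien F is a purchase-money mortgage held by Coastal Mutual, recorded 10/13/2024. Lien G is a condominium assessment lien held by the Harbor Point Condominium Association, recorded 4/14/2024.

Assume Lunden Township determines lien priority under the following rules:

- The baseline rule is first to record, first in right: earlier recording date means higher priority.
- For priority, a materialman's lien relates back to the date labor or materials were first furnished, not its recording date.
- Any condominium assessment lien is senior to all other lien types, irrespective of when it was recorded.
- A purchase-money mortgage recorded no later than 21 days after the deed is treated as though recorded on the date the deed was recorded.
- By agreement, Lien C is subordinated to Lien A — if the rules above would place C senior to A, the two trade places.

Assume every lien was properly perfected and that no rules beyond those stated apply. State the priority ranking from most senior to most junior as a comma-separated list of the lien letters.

G, B, D, E, A, F, C

First, effective dates: B is treated as recorded 1/7/2023, the work-commencement date; F missed the 21-day window (54 days after the deed), so its recording date stands.
G, as a condominium assessment lien, has superpriority and ranks first.
The other liens, earliest effective date first: B (1/7/2023), D (1/20/2023), E (7/29/2023), C (10/5/2024), F (10/13/2024), A (1/17/2025).
C would otherwise be senior to A, so under the subordination agreement C and A exchange positions.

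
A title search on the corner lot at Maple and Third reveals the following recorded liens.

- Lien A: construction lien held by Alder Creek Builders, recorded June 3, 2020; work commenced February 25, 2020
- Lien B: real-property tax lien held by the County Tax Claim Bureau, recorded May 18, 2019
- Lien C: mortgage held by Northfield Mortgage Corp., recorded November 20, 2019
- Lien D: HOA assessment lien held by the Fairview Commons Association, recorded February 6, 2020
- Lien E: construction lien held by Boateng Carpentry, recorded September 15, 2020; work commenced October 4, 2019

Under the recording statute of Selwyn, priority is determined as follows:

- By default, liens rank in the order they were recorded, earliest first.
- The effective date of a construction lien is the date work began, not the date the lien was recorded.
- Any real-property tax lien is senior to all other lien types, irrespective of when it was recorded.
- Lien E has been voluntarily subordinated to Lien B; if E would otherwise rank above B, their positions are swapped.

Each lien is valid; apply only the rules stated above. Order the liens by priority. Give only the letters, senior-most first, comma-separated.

Adjusting effective dates: A relates back to February 25, 2020 (work commenced); E is treated as recorded October 4, 2019, the work-commencement date.
B is a real-property tax lien, so it outranks all other liens regardless of date.
Remaining liens by effective date: E (October 4, 2019), C (November 20, 2019), D (February 6, 2020), A (February 25, 2020).
Since E is not senior to B, the subordination leaves the order unchanged.

B, E, C, D, A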